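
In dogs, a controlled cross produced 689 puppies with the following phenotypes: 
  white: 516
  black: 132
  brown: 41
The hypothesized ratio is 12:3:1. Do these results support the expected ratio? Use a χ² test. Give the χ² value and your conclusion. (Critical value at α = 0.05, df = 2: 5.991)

0.161; consistent

Expected counts for N = 689 under a 12:3:1 ratio (total parts = 16):
  white: 689 × 12/16 = 516.75
  black: 689 × 3/16 = 129.1875
  brown: 689 × 1/16 = 43.0625
χ² = Σ (O − E)² / E
  white: (516 − 516.75)² / 516.75 = 0.0011
  black: (132 − 129.1875)² / 129.1875 = 0.0612
  brown: (41 − 43.0625)² / 43.0625 = 0.0988
χ² = 0.0011 + 0.0612 + 0.0988 = 0.1611 ≈ 0.161
Degrees of freedom = 3 − 1 = 2; critical value at α = 0.05 is 5.991.
Since 0.161 < 5.991, we fail to reject the null hypothesis — the data are consistent with the 12:3:1 ratio.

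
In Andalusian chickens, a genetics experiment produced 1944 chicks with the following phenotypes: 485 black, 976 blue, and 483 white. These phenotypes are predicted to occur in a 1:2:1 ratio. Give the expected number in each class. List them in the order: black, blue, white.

Under the 1:2:1 hypothesis (Σ ratio = 4, N = 1944):
  black: 1944 × 1/4 = 486
  blue: 1944 × 2/4 = 972
  white: 1944 × 1/4 = 486

486, 972, 486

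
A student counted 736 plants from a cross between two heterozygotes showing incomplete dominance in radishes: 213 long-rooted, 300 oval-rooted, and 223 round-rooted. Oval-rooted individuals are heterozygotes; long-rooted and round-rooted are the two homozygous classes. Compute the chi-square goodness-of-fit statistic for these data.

25.402

With incomplete dominance, a heterozygote × heterozygote cross gives a 1:2:1 phenotypic ratio.
Expected counts for N = 736 under a 1:2:1 ratio (total parts = 4):
  long-rooted: 736 × 1/4 = 184
  oval-rooted: 736 × 2/4 = 368
  round-rooted: 736 × 1/4 = 184
χ² = Σ (O − E)² / E
  long-rooted: (213 − 184)² / 184 = 4.5707
  oval-rooted: (300 − 368)² / 368 = 12.5652
  round-rooted: (223 − 184)² / 184 = 8.2663
χ² = 4.5707 + 12.5652 + 8.2663 = 25.4022 ≈ 25.402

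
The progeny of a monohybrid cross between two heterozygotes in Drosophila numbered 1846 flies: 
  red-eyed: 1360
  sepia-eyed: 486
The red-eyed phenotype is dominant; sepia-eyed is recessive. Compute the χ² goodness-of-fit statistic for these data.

For a monohybrid cross between heterozygotes with complete dominance, the expected phenotypic ratio is 3:1.
The 3:1 ratio has 4 parts, so with N = 1846 the expected counts are:
  red-eyed: 1846 × 3/4 = 1384.5
  sepia-eyed: 1846 × 1/4 = 461.5
χ² = Σ (O − E)² / E
  red-eyed: (1360 − 1384.5)² / 1384.5 = 0.4336
  sepia-eyed: (486 − 461.5)² / 461.5 = 1.3007
χ² = 0.4336 + 1.3007 = 1.7343 ≈ 1.734

1.734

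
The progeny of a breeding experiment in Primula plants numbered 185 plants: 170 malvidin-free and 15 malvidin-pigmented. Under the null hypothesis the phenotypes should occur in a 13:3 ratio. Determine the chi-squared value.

13.753

Expected counts for N = 185 under a 13:3 ratio (total parts = 16):
  malvidin-free: 185 × 13/16 = 150.3125
  malvidin-pigmented: 185 × 3/16 = 34.6875
χ² = Σ (O − E)² / E
  malvidin-free: (170 − 150.3125)² / 150.3125 = 2.5786
  malvidin-pigmented: (15 − 34.6875)² / 34.6875 = 11.1740
χ² = 2.5786 + 11.1740 = 13.7526 ≈ 13.753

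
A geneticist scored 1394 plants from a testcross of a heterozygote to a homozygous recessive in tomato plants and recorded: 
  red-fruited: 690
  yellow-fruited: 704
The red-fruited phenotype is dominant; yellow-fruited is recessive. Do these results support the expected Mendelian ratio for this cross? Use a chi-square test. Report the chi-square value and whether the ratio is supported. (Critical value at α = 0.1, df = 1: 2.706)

0.141; consistent

A testcross of a heterozygote (Aa × aa) gives a 1:1 phenotypic ratio.
Under the 1:1 hypothesis (Σ ratio = 2, N = 1394):
  red-fruited: 1394 × 1/2 = 697
  yellow-fruited: 1394 × 1/2 = 697
χ² = Σ (O − E)² / E
  red-fruited: (690 − 697)² / 697 = 0.0703
  yellow-fruited: (704 − 697)² / 697 = 0.0703
χ² = 0.0703 + 0.0703 = 0.1406 ≈ 0.141
Degrees of freedom = 2 − 1 = 1; critical value at α = 0.1 is 2.706.
Since 0.141 < 2.706, we fail to reject the null hypothesis — the data are consistent with the 1:1 ratio.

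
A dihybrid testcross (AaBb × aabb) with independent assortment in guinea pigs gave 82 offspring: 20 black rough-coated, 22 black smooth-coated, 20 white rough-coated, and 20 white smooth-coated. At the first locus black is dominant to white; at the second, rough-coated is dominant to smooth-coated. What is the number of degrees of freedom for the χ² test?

3

A dihybrid testcross with independent assortment gives a 1:1:1:1 ratio.
A goodness-of-fit test with 4 phenotype classes has df = 4 − 1 = 3.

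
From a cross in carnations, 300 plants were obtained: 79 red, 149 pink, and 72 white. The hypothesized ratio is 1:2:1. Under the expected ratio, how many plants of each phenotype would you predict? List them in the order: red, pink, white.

Total ratio parts = 4. Expected numbers out of 300:
  red: 300 × 1/4 = 75
  pink: 300 × 2/4 = 150
  white: 300 × 1/4 = 75

75, 150, 75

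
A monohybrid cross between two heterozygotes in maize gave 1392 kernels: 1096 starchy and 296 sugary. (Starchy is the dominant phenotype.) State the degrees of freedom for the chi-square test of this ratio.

For a monohybrid cross between heterozygotes with complete dominance, the expected phenotypic ratio is 3:1.
A goodness-of-fit test with 2 phenotype classes has df = 2 − 1 = 1.

1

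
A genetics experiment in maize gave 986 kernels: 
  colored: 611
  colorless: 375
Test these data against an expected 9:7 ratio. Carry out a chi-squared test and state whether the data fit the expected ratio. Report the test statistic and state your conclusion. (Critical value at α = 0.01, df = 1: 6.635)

Total ratio parts = 16. Expected numbers out of 986:
  colored: 986 × 9/16 = 554.625
  colorless: 986 × 7/16 = 431.375
χ² = Σ (O − E)² / E
  colored: (611 − 554.625)² / 554.625 = 5.7303
  colorless: (375 − 431.375)² / 431.375 = 7.3675
χ² = 5.7303 + 7.3675 = 13.0978 ≈ 13.098
Degrees of freedom = 2 − 1 = 1; critical value at α = 0.01 is 6.635.
Since 13.098 > 6.635, we reject the null hypothesis — the data do not fit the 9:7 ratio.

13.098; not consistent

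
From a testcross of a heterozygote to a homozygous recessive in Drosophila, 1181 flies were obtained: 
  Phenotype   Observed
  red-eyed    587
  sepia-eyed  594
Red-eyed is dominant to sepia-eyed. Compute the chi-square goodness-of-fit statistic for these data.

A testcross of a heterozygote (Aa × aa) gives a 1:1 phenotypic ratio.
Under the 1:1 hypothesis (Σ ratio = 2, N = 1181):
  red-eyed: 1181 × 1/2 = 590.5
  sepia-eyed: 1181 × 1/2 = 590.5
χ² = Σ (O − E)² / E
  red-eyed: (587 − 590.5)² / 590.5 = 0.0207
  sepia-eyed: (594 − 590.5)² / 590.5 = 0.0207
χ² = 0.0207 + 0.0207 = 0.0414 ≈ 0.041

0.041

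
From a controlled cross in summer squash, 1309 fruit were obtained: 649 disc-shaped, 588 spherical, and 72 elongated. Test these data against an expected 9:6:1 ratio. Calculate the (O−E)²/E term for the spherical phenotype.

19.217

Total ratio parts = 16. Expected numbers out of 1309:
  disc-shaped: 1309 × 9/16 = 736.3125
  spherical: 1309 × 6/16 = 490.875
  elongated: 1309 × 1/16 = 81.8125
Contribution of spherical: (588 − 490.875)² / 490.875 = 19.2172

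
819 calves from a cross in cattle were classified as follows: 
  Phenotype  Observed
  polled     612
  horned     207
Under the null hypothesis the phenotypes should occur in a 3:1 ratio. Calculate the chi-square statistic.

The 3:1 ratio has 4 parts, so with N = 819 the expected counts are:
  polled: 819 × 3/4 = 614.25
  horned: 819 × 1/4 = 204.75
χ² = Σ (O − E)² / E
  polled: (612 − 614.25)² / 614.25 = 0.0082
  horned: (207 − 204.75)² / 204.75 = 0.0247
χ² = 0.0082 + 0.0247 = 0.0329 ≈ 0.033

0.033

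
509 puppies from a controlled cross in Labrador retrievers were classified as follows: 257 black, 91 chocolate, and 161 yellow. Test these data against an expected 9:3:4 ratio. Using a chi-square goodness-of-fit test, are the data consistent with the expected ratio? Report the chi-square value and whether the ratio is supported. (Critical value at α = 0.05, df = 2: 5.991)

12.159; not consistent

The 9:3:4 ratio has 16 parts, so with N = 509 the expected counts are:
  black: 509 × 9/16 = 286.3125
  chocolate: 509 × 3/16 = 95.4375
  yellow: 509 × 4/16 = 127.25
χ² = Σ (O − E)² / E
  black: (257 − 286.3125)² / 286.3125 = 3.0010
  chocolate: (91 − 95.4375)² / 95.4375 = 0.2063
  yellow: (161 − 127.25)² / 127.25 = 8.9514
χ² = 3.0010 + 0.2063 + 8.9514 = 12.1587 ≈ 12.159
Degrees of freedom = 3 − 1 = 2; critical value at α = 0.05 is 5.991.
Since 12.159 > 5.991, we reject the null hypothesis — the data do not fit the 9:3:4 ratio.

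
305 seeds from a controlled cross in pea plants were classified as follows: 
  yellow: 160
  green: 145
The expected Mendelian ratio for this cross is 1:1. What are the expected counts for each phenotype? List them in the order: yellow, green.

152.5, 152.5

Expected counts for N = 305 under a 1:1 ratio (total parts = 2):
  yellow: 305 × 1/2 = 152.5
  green: 305 × 1/2 = 152.5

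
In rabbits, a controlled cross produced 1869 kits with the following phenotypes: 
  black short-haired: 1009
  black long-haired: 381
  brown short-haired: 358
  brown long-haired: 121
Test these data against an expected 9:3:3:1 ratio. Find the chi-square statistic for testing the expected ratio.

4.682

Total ratio parts = 16. Expected numbers out of 1869:
  black short-haired: 1869 × 9/16 = 1051.3125
  black long-haired: 1869 × 3/16 = 350.4375
  brown short-haired: 1869 × 3/16 = 350.4375
  brown long-haired: 1869 × 1/16 = 116.8125
χ² = Σ (O − E)² / E
  black short-haired: (1009 − 1051.3125)² / 1051.3125 = 1.7030
  black long-haired: (381 − 350.4375)² / 350.4375 = 2.6654
  brown short-haired: (358 − 350.4375)² / 350.4375 = 0.1632
  brown long-haired: (121 − 116.8125)² / 116.8125 = 0.1501
χ² = 1.7030 + 2.6654 + 0.1632 + 0.1501 = 4.6817 ≈ 4.682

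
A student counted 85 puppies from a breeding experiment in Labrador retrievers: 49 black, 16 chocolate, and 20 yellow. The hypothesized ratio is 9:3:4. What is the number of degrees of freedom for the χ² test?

A goodness-of-fit test with 3 phenotype classes has df = 3 − 1 = 2.

2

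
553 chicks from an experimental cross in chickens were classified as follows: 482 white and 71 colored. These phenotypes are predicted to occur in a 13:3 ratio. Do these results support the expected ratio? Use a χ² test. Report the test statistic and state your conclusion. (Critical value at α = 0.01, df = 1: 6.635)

12.683; not consistent

Under the 13:3 hypothesis (Σ ratio = 16, N = 553):
  white: 553 × 13/16 = 449.3125
  colored: 553 × 3/16 = 103.6875
χ² = Σ (O − E)² / E
  white: (482 − 449.3125)² / 449.3125 = 2.3780
  colored: (71 − 103.6875)² / 103.6875 = 10.3047
χ² = 2.3780 + 10.3047 = 12.6827 ≈ 12.683
Degrees of freedom = 2 − 1 = 1; critical value at α = 0.01 is 6.635.
Since 12.683 > 6.635, we reject the null hypothesis — the data do not fit the 13:3 ratio.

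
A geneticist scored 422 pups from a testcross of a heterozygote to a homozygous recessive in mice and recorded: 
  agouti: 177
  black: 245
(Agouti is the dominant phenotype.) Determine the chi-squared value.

A testcross of a heterozygote (Aa × aa) gives a 1:1 phenotypic ratio.
Under the 1:1 hypothesis (Σ ratio = 2, N = 422):
  agouti: 422 × 1/2 = 211
  black: 422 × 1/2 = 211
χ² = Σ (O − E)² / E
  agouti: (177 − 211)² / 211 = 5.4787
  black: (245 − 211)² / 211 = 5.4787
χ² = 5.4787 + 5.4787 = 10.9574 ≈ 10.957

10.957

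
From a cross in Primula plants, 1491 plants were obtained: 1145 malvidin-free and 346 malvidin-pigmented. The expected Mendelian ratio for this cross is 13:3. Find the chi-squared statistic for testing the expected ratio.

19.432

Total ratio parts = 16. Expected numbers out of 1491:
  malvidin-free: 1491 × 13/16 = 1211.4375
  malvidin-pigmented: 1491 × 3/16 = 279.5625
χ² = Σ (O − E)² / E
  malvidin-free: (1145 − 1211.4375)² / 1211.4375 = 3.6436
  malvidin-pigmented: (346 − 279.5625)² / 279.5625 = 15.7887
χ² = 3.6436 + 15.7887 = 19.4323 ≈ 19.432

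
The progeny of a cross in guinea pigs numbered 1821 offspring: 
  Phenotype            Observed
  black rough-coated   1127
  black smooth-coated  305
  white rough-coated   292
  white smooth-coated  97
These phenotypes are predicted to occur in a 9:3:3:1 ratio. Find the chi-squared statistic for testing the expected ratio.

Expected counts for N = 1821 under a 9:3:3:1 ratio (total parts = 16):
  black rough-coated: 1821 × 9/16 = 1024.3125
  black smooth-coated: 1821 × 3/16 = 341.4375
  white rough-coated: 1821 × 3/16 = 341.4375
  white smooth-coated: 1821 × 1/16 = 113.8125
χ² = Σ (O − E)² / E
  black rough-coated: (1127 − 1024.3125)² / 1024.3125 = 10.2944
  black smooth-coated: (305 − 341.4375)² / 341.4375 = 3.8885
  white rough-coated: (292 − 341.4375)² / 341.4375 = 7.1582
  white smooth-coated: (97 − 113.8125)² / 113.8125 = 2.4836
χ² = 10.2944 + 3.8885 + 7.1582 + 2.4836 = 23.8247 ≈ 23.825

23.825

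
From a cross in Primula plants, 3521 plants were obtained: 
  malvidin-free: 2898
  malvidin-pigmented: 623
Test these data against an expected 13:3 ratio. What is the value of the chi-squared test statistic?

2.578

Total ratio parts = 16. Expected numbers out of 3521:
  malvidin-free: 3521 × 13/16 = 2860.8125
  malvidin-pigmented: 3521 × 3/16 = 660.1875
χ² = Σ (O − E)² / E
  malvidin-free: (2898 − 2860.8125)² / 2860.8125 = 0.4834
  malvidin-pigmented: (623 − 660.1875)² / 660.1875 = 2.0947
χ² = 0.4834 + 2.0947 = 2.5781 ≈ 2.578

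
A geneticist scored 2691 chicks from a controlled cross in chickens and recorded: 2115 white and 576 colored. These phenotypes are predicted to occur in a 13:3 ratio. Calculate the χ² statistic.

12.448

Under the 13:3 hypothesis (Σ ratio = 16, N = 2691):
  white: 2691 × 13/16 = 2186.4375
  colored: 2691 × 3/16 = 504.5625
χ² = Σ (O − E)² / E
  white: (2115 − 2186.4375)² / 2186.4375 = 2.3341
  colored: (576 − 504.5625)² / 504.5625 = 10.1143
χ² = 2.3341 + 10.1143 = 12.4484 ≈ 12.448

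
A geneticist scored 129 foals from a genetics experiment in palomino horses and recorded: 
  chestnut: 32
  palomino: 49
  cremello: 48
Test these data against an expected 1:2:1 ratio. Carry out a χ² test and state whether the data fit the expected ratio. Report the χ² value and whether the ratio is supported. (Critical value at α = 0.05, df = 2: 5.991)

11.419; not consistent

The 1:2:1 ratio has 4 parts, so with N = 129 the expected counts are:
  chestnut: 129 × 1/4 = 32.25
  palomino: 129 × 2/4 = 64.5
  cremello: 129 × 1/4 = 32.25
χ² = Σ (O − E)² / E
  chestnut: (32 − 32.25)² / 32.25 = 0.0019
  palomino: (49 − 64.5)² / 64.5 = 3.7248
  cremello: (48 − 32.25)² / 32.25 = 7.6919
χ² = 0.0019 + 3.7248 + 7.6919 = 11.4186 ≈ 11.419
Degrees of freedom = 3 − 1 = 2; critical value at α = 0.05 is 5.991.
Since 11.419 > 5.991, we reject the null hypothesis — the data do not fit the 1:2:1 ratio.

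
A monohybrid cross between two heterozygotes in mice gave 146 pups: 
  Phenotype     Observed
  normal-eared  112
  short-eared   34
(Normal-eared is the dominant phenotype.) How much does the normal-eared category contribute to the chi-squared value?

For a monohybrid cross between heterozygotes with complete dominance, the expected phenotypic ratio is 3:1.
Under the 3:1 hypothesis (Σ ratio = 4, N = 146):
  normal-eared: 146 × 3/4 = 109.5
  short-eared: 146 × 1/4 = 36.5
Contribution of normal-eared: (112 − 109.5)² / 109.5 = 0.0571

0.057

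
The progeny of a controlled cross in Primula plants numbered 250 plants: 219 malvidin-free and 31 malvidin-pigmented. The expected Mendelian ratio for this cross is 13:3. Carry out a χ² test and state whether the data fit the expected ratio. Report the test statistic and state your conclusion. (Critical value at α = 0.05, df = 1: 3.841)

Total ratio parts = 16. Expected numbers out of 250:
  malvidin-free: 250 × 13/16 = 203.125
  malvidin-pigmented: 250 × 3/16 = 46.875
χ² = Σ (O − E)² / E
  malvidin-free: (219 − 203.125)² / 203.125 = 1.2407
  malvidin-pigmented: (31 − 46.875)² / 46.875 = 5.3763
χ² = 1.2407 + 5.3763 = 6.617
Degrees of freedom = 2 − 1 = 1; critical value at α = 0.05 is 3.841.
Since 6.617 > 3.841, we reject the null hypothesis — the data do not fit the 13:3 ratio.

6.617; not consistent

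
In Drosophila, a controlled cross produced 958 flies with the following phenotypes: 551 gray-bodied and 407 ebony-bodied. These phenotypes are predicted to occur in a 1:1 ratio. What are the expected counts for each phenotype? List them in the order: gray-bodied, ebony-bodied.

Total ratio parts = 2. Expected numbers out of 958:
  gray-bodied: 958 × 1/2 = 479
  ebony-bodied: 958 × 1/2 = 479

479, 479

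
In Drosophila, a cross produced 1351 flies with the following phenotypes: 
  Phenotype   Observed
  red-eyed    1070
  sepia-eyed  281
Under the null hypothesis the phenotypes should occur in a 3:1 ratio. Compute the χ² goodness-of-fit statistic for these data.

12.714

Total ratio parts = 4. Expected numbers out of 1351:
  red-eyed: 1351 × 3/4 = 1013.25
  sepia-eyed: 1351 × 1/4 = 337.75
χ² = Σ (O − E)² / E
  red-eyed: (1070 − 1013.25)² / 1013.25 = 3.1784
  sepia-eyed: (281 − 337.75)² / 337.75 = 9.5353
χ² = 3.1784 + 9.5353 = 12.7137 ≈ 12.714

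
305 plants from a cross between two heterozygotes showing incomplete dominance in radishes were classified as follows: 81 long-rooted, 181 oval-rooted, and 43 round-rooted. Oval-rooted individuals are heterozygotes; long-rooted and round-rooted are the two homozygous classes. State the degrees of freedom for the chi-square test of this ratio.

2

With incomplete dominance, a heterozygote × heterozygote cross gives a 1:2:1 phenotypic ratio.
A goodness-of-fit test with 3 phenotype classes has df = 3 − 1 = 2.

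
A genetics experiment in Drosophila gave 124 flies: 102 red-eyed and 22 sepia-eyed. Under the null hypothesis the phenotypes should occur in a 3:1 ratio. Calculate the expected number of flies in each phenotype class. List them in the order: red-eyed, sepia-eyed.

Under the 3:1 hypothesis (Σ ratio = 4, N = 124):
  red-eyed: 124 × 3/4 = 93
  sepia-eyed: 124 × 1/4 = 31

93, 31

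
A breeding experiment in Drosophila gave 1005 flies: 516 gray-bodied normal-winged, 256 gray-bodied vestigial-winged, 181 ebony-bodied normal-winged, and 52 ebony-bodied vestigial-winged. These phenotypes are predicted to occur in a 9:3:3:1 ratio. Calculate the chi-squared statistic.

Under the 9:3:3:1 hypothesis (Σ ratio = 16, N = 1005):
  gray-bodied normal-winged: 1005 × 9/16 = 565.3125
  gray-bodied vestigial-winged: 1005 × 3/16 = 188.4375
  ebony-bodied normal-winged: 1005 × 3/16 = 188.4375
  ebony-bodied vestigial-winged: 1005 × 1/16 = 62.8125
χ² = Σ (O − E)² / E
  gray-bodied normal-winged: (516 − 565.3125)² / 565.3125 = 4.3016
  gray-bodied vestigial-winged: (256 − 188.4375)² / 188.4375 = 24.2239
  ebony-bodied normal-winged: (181 − 188.4375)² / 188.4375 = 0.2936
  ebony-bodied vestigial-winged: (52 − 62.8125)² / 62.8125 = 1.8613
χ² = 4.3016 + 24.2239 + 0.2936 + 1.8613 = 30.6804 ≈ 30.680

30.680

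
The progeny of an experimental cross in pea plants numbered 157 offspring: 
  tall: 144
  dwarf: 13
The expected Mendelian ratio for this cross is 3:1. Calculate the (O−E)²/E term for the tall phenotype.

The 3:1 ratio has 4 parts, so with N = 157 the expected counts are:
  tall: 157 × 3/4 = 117.75
  dwarf: 157 × 1/4 = 39.25
Contribution of tall: (144 − 117.75)² / 117.75 = 5.8519

5.852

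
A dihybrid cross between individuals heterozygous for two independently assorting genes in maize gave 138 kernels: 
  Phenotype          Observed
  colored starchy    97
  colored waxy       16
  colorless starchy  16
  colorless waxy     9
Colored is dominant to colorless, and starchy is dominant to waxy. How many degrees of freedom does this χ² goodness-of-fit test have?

A dihybrid F₂ with independent assortment and complete dominance at both loci gives a 9:3:3:1 phenotypic ratio.
A goodness-of-fit test with 4 phenotype classes has df = 4 − 1 = 3.

3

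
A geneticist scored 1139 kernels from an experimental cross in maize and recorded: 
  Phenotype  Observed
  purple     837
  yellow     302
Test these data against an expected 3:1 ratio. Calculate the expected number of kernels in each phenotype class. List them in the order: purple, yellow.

854.25, 284.75

The 3:1 ratio has 4 parts, so with N = 1139 the expected counts are:
  purple: 1139 × 3/4 = 854.25
  yellow: 1139 × 1/4 = 284.75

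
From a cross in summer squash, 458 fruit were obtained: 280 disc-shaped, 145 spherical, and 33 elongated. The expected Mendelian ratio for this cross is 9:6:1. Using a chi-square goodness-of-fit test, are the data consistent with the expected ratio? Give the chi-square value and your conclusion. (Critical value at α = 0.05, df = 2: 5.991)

6.778; not consistent

Expected counts for N = 458 under a 9:6:1 ratio (total parts = 16):
  disc-shaped: 458 × 9/16 = 257.625
  spherical: 458 × 6/16 = 171.75
  elongated: 458 × 1/16 = 28.625
χ² = Σ (O − E)² / E
  disc-shaped: (280 − 257.625)² / 257.625 = 1.9433
  spherical: (145 − 171.75)² / 171.75 = 4.1663
  elongated: (33 − 28.625)² / 28.625 = 0.6687
χ² = 1.9433 + 4.1663 + 0.6687 = 6.7783 ≈ 6.778
Degrees of freedom = 3 − 1 = 2; critical value at α = 0.05 is 5.991.
Since 6.778 > 5.991, we reject the null hypothesis — the data do not fit the 9:6:1 ratio.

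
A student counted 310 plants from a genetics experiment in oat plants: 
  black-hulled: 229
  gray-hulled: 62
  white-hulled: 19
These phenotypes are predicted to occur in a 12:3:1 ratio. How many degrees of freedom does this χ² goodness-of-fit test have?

A goodness-of-fit test with 3 phenotype classes has df = 3 − 1 = 2.

2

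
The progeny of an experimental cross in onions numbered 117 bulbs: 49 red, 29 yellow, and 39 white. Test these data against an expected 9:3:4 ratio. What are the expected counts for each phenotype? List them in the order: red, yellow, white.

65.8125, 21.9375, 29.25

The 9:3:4 ratio has 16 parts, so with N = 117 the expected counts are:
  red: 117 × 9/16 = 65.8125
  yellow: 117 × 3/16 = 21.9375
  white: 117 × 4/16 = 29.25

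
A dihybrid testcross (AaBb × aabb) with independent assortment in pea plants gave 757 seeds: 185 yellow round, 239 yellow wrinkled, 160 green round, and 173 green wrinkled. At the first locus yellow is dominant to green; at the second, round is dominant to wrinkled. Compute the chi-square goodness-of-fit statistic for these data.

19.090

A dihybrid testcross with independent assortment gives a 1:1:1:1 ratio.
The 1:1:1:1 ratio has 4 parts, so with N = 757 the expected counts are:
  yellow round: 757 × 1/4 = 189.25
  yellow wrinkled: 757 × 1/4 = 189.25
  green round: 757 × 1/4 = 189.25
  green wrinkled: 757 × 1/4 = 189.25
χ² = Σ (O − E)² / E
  yellow round: (185 − 189.25)² / 189.25 = 0.0954
  yellow wrinkled: (239 − 189.25)² / 189.25 = 13.0783
  green round: (160 − 189.25)² / 189.25 = 4.5208
  green wrinkled: (173 − 189.25)² / 189.25 = 1.3953
χ² = 0.0954 + 13.0783 + 4.5208 + 1.3953 = 19.0898 ≈ 19.090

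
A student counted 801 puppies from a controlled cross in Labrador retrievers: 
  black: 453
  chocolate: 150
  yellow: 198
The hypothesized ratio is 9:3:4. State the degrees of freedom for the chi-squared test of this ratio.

2

A goodness-of-fit test with 3 phenotype classes has df = 3 − 1 = 2.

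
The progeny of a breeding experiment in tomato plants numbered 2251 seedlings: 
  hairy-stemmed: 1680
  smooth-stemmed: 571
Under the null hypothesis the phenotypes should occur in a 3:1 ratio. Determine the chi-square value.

0.161

Expected counts for N = 2251 under a 3:1 ratio (total parts = 4):
  hairy-stemmed: 2251 × 3/4 = 1688.25
  smooth-stemmed: 2251 × 1/4 = 562.75
χ² = Σ (O − E)² / E
  hairy-stemmed: (1680 − 1688.25)² / 1688.25 = 0.0403
  smooth-stemmed: (571 − 562.75)² / 562.75 = 0.1209
χ² = 0.0403 + 0.1209 = 0.1612 ≈ 0.161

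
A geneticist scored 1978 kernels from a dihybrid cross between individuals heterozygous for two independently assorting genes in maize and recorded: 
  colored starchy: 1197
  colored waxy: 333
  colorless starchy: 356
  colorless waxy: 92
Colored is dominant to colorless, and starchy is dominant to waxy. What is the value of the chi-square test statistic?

18.953

A dihybrid F₂ with independent assortment and complete dominance at both loci gives a 9:3:3:1 phenotypic ratio.
Expected counts for N = 1978 under a 9:3:3:1 ratio (total parts = 16):
  colored starchy: 1978 × 9/16 = 1112.625
  colored waxy: 1978 × 3/16 = 370.875
  colorless starchy: 1978 × 3/16 = 370.875
  colorless waxy: 1978 × 1/16 = 123.625
χ² = Σ (O − E)² / E
  colored starchy: (1197 − 1112.625)² / 1112.625 = 6.3985
  colored waxy: (333 − 370.875)² / 370.875 = 3.8679
  colorless starchy: (356 − 370.875)² / 370.875 = 0.5966
  colorless waxy: (92 − 123.625)² / 123.625 = 8.0901
χ² = 6.3985 + 3.8679 + 0.5966 + 8.0901 = 18.9531 ≈ 18.953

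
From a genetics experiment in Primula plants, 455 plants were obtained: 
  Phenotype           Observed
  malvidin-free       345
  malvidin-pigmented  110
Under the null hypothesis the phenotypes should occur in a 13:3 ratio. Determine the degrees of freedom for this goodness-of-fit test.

A goodness-of-fit test with 2 phenotype classes has df = 2 − 1 = 1.

1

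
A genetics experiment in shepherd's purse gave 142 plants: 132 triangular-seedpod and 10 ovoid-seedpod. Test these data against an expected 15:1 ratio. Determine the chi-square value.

The 15:1 ratio has 16 parts, so with N = 142 the expected counts are:
  triangular-seedpod: 142 × 15/16 = 133.125
  ovoid-seedpod: 142 × 1/16 = 8.875
χ² = Σ (O − E)² / E
  triangular-seedpod: (132 − 133.125)² / 133.125 = 0.0095
  ovoid-seedpod: (10 − 8.875)² / 8.875 = 0.1426
χ² = 0.0095 + 0.1426 = 0.1521 ≈ 0.152

0.152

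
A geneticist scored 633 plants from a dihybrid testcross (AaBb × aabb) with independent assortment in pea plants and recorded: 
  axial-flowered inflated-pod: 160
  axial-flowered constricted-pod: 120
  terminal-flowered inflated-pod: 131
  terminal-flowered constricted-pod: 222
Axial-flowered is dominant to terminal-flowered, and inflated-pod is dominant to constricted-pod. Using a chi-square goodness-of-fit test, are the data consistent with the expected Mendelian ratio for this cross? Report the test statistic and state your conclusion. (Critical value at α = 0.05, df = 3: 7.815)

39.638; not consistent

A dihybrid testcross with independent assortment gives a 1:1:1:1 ratio.
Total ratio parts = 4. Expected numbers out of 633:
  axial-flowered inflated-pod: 633 × 1/4 = 158.25
  axial-flowered constricted-pod: 633 × 1/4 = 158.25
  terminal-flowered inflated-pod: 633 × 1/4 = 158.25
  terminal-flowered constricted-pod: 633 × 1/4 = 158.25
χ² = Σ (O − E)² / E
  axial-flowered inflated-pod: (160 − 158.25)² / 158.25 = 0.0194
  axial-flowered constricted-pod: (120 − 158.25)² / 158.25 = 9.2453
  terminal-flowered inflated-pod: (131 − 158.25)² / 158.25 = 4.6923
  terminal-flowered constricted-pod: (222 − 158.25)² / 158.25 = 25.6813
χ² = 0.0194 + 9.2453 + 4.6923 + 25.6813 = 39.6383 ≈ 39.638
Degrees of freedom = 4 − 1 = 3; critical value at α = 0.05 is 7.815.
Since 39.638 > 7.815, we reject the null hypothesis — the data do not fit the 1:1:1:1 ratio.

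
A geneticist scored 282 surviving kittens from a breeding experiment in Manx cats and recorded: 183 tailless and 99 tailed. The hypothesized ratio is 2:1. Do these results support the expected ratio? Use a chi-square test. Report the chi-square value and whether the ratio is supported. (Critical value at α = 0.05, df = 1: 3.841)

Total ratio parts = 3. Expected numbers out of 282:
  tailless: 282 × 2/3 = 188
  tailed: 282 × 1/3 = 94
χ² = Σ (O − E)² / E
  tailless: (183 − 188)² / 188 = 0.1330
  tailed: (99 − 94)² / 94 = 0.2660
χ² = 0.1330 + 0.2660 = 0.399
Degrees of freedom = 2 − 1 = 1; critical value at α = 0.05 is 3.841.
Since 0.399 < 3.841, we fail to reject the null hypothesis — the data are consistent with the 2:1 ratio.

0.399; consistent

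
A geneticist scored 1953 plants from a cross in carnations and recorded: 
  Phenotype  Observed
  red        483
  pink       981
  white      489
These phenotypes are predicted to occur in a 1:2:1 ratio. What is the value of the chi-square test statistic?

Expected counts for N = 1953 under a 1:2:1 ratio (total parts = 4):
  red: 1953 × 1/4 = 488.25
  pink: 1953 × 2/4 = 976.5
  white: 1953 × 1/4 = 488.25
χ² = Σ (O − E)² / E
  red: (483 − 488.25)² / 488.25 = 0.0565
  pink: (981 − 976.5)² / 976.5 = 0.0207
  white: (489 − 488.25)² / 488.25 = 0.0012
χ² = 0.0565 + 0.0207 + 0.0012 = 0.0784 ≈ 0.078

0.078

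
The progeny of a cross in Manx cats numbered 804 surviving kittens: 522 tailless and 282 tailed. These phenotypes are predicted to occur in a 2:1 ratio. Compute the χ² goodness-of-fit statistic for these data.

Under the 2:1 hypothesis (Σ ratio = 3, N = 804):
  tailless: 804 × 2/3 = 536
  tailed: 804 × 1/3 = 268
χ² = Σ (O − E)² / E
  tailless: (522 − 536)² / 536 = 0.3657
  tailed: (282 − 268)² / 268 = 0.7313
χ² = 0.3657 + 0.7313 = 1.097

1.097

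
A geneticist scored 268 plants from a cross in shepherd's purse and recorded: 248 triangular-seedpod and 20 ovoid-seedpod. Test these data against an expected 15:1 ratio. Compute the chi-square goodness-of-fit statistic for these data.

Expected counts for N = 268 under a 15:1 ratio (total parts = 16):
  triangular-seedpod: 268 × 15/16 = 251.25
  ovoid-seedpod: 268 × 1/16 = 16.75
χ² = Σ (O − E)² / E
  triangular-seedpod: (248 − 251.25)² / 251.25 = 0.0420
  ovoid-seedpod: (20 − 16.75)² / 16.75 = 0.6306
χ² = 0.0420 + 0.6306 = 0.6726 ≈ 0.673

0.673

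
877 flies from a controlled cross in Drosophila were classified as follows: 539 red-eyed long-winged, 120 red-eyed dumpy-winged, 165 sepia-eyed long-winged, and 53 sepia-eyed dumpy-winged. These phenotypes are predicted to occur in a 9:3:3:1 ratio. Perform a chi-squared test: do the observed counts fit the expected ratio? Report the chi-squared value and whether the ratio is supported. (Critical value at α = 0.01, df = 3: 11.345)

Expected counts for N = 877 under a 9:3:3:1 ratio (total parts = 16):
  red-eyed long-winged: 877 × 9/16 = 493.3125
  red-eyed dumpy-winged: 877 × 3/16 = 164.4375
  sepia-eyed long-winged: 877 × 3/16 = 164.4375
  sepia-eyed dumpy-winged: 877 × 1/16 = 54.8125
χ² = Σ (O − E)² / E
  red-eyed long-winged: (539 − 493.3125)² / 493.3125 = 4.2313
  red-eyed dumpy-winged: (120 − 164.4375)² / 164.4375 = 12.0088
  sepia-eyed long-winged: (165 − 164.4375)² / 164.4375 = 0.0019
  sepia-eyed dumpy-winged: (53 − 54.8125)² / 54.8125 = 0.0599
χ² = 4.2313 + 12.0088 + 0.0019 + 0.0599 = 16.3019 ≈ 16.302
Degrees of freedom = 4 − 1 = 3; critical value at α = 0.01 is 11.345.
Since 16.302 > 11.345, we reject the null hypothesis — the data do not fit the 9:3:3:1 ratio.

16.302; not consistent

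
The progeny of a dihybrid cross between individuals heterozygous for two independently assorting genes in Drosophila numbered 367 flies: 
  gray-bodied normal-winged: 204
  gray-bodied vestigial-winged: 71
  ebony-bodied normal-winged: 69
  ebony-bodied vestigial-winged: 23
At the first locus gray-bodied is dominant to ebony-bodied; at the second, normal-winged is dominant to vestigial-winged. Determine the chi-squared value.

0.099

A dihybrid F₂ with independent assortment and complete dominance at both loci gives a 9:3:3:1 phenotypic ratio.
Total ratio parts = 16. Expected numbers out of 367:
  gray-bodied normal-winged: 367 × 9/16 = 206.4375
  gray-bodied vestigial-winged: 367 × 3/16 = 68.8125
  ebony-bodied normal-winged: 367 × 3/16 = 68.8125
  ebony-bodied vestigial-winged: 367 × 1/16 = 22.9375
χ² = Σ (O − E)² / E
  gray-bodied normal-winged: (204 − 206.4375)² / 206.4375 = 0.0288
  gray-bodied vestigial-winged: (71 − 68.8125)² / 68.8125 = 0.0695
  ebony-bodied normal-winged: (69 − 68.8125)² / 68.8125 = 0.0005
  ebony-bodied vestigial-winged: (23 − 22.9375)² / 22.9375 = 0.0002
χ² = 0.0288 + 0.0695 + 0.0005 + 0.0002 = 0.099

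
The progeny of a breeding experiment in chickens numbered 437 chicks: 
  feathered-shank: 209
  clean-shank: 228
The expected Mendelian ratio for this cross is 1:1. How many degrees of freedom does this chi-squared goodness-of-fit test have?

A goodness-of-fit test with 2 phenotype classes has df = 2 − 1 = 1.

1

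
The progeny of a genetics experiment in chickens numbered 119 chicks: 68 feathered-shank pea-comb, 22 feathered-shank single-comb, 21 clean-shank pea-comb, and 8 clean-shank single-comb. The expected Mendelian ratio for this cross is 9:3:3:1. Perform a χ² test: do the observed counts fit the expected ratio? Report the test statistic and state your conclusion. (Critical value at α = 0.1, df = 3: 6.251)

0.141; consistent

Total ratio parts = 16. Expected numbers out of 119:
  feathered-shank pea-comb: 119 × 9/16 = 66.9375
  feathered-shank single-comb: 119 × 3/16 = 22.3125
  clean-shank pea-comb: 119 × 3/16 = 22.3125
  clean-shank single-comb: 119 × 1/16 = 7.4375
χ² = Σ (O − E)² / E
  feathered-shank pea-comb: (68 − 66.9375)² / 66.9375 = 0.0169
  feathered-shank single-comb: (22 − 22.3125)² / 22.3125 = 0.0044
  clean-shank pea-comb: (21 − 22.3125)² / 22.3125 = 0.0772
  clean-shank single-comb: (8 − 7.4375)² / 7.4375 = 0.0425
χ² = 0.0169 + 0.0044 + 0.0772 + 0.0425 = 0.141
Degrees of freedom = 4 − 1 = 3; critical value at α = 0.1 is 6.251.
Since 0.141 < 6.251, we fail to reject the null hypothesis — the data are consistent with the 9:3:3:1 ratio.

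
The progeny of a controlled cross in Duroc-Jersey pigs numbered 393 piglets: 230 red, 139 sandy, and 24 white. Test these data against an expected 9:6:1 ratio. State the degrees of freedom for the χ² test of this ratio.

2

A goodness-of-fit test with 3 phenotype classes has df = 3 − 1 = 2.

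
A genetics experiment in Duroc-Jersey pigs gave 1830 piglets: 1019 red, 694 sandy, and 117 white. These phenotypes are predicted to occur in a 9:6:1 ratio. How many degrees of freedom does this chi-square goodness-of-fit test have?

A goodness-of-fit test with 3 phenotype classes has df = 3 − 1 = 2.

2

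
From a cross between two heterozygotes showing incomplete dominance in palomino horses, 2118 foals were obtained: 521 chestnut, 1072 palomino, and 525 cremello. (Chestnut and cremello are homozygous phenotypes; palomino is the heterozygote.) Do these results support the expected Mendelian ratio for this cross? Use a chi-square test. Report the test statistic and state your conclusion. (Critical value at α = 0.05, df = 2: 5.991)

0.334; consistent

With incomplete dominance, a heterozygote × heterozygote cross gives a 1:2:1 phenotypic ratio.
The 1:2:1 ratio has 4 parts, so with N = 2118 the expected counts are:
  chestnut: 2118 × 1/4 = 529.5
  palomino: 2118 × 2/4 = 1059
  cremello: 2118 × 1/4 = 529.5
χ² = Σ (O − E)² / E
  chestnut: (521 − 529.5)² / 529.5 = 0.1364
  palomino: (1072 − 1059)² / 1059 = 0.1596
  cremello: (525 − 529.5)² / 529.5 = 0.0382
χ² = 0.1364 + 0.1596 + 0.0382 = 0.3342 ≈ 0.334
Degrees of freedom = 3 − 1 = 2; critical value at α = 0.05 is 5.991.
Since 0.334 < 5.991, we fail to reject the null hypothesis — the data are consistent with the 1:2:1 ratio.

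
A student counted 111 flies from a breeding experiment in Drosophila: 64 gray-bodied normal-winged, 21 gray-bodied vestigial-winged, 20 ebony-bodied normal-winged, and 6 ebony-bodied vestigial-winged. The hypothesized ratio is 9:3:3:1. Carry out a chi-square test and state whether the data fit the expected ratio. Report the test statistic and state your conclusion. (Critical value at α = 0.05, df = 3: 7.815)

Under the 9:3:3:1 hypothesis (Σ ratio = 16, N = 111):
  gray-bodied normal-winged: 111 × 9/16 = 62.4375
  gray-bodied vestigial-winged: 111 × 3/16 = 20.8125
  ebony-bodied normal-winged: 111 × 3/16 = 20.8125
  ebony-bodied vestigial-winged: 111 × 1/16 = 6.9375
χ² = Σ (O − E)² / E
  gray-bodied normal-winged: (64 − 62.4375)² / 62.4375 = 0.0391
  gray-bodied vestigial-winged: (21 − 20.8125)² / 20.8125 = 0.0017
  ebony-bodied normal-winged: (20 − 20.8125)² / 20.8125 = 0.0317
  ebony-bodied vestigial-winged: (6 − 6.9375)² / 6.9375 = 0.1267
χ² = 0.0391 + 0.0017 + 0.0317 + 0.1267 = 0.1992 ≈ 0.199
Degrees of freedom = 4 − 1 = 3; critical value at α = 0.05 is 7.815.
Since 0.199 < 7.815, we fail to reject the null hypothesis — the data are consistent with the 9:3:3:1 ratio.

0.199; consistent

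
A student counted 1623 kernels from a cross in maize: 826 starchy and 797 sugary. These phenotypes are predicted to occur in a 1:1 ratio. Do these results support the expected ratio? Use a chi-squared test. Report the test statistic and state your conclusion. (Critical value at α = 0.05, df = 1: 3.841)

0.518; consistent

The 1:1 ratio has 2 parts, so with N = 1623 the expected counts are:
  starchy: 1623 × 1/2 = 811.5
  sugary: 1623 × 1/2 = 811.5
χ² = Σ (O − E)² / E
  starchy: (826 − 811.5)² / 811.5 = 0.2591
  sugary: (797 − 811.5)² / 811.5 = 0.2591
χ² = 0.2591 + 0.2591 = 0.5182 ≈ 0.518
Degrees of freedom = 2 − 1 = 1; critical value at α = 0.05 is 3.841.
Since 0.518 < 3.841, we fail to reject the null hypothesis — the data are consistent with the 1:1 ratio.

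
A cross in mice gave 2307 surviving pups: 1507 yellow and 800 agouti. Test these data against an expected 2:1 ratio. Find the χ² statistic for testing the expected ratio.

1.875

The 2:1 ratio has 3 parts, so with N = 2307 the expected counts are:
  yellow: 2307 × 2/3 = 1538
  agouti: 2307 × 1/3 = 769
χ² = Σ (O − E)² / E
  yellow: (1507 − 1538)² / 1538 = 0.6248
  agouti: (800 − 769)² / 769 = 1.2497
χ² = 0.6248 + 1.2497 = 1.8745 ≈ 1.875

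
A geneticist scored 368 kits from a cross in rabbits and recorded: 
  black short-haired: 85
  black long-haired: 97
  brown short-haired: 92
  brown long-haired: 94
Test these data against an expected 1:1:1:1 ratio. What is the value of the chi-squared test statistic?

0.848

Total ratio parts = 4. Expected numbers out of 368:
  black short-haired: 368 × 1/4 = 92
  black long-haired: 368 × 1/4 = 92
  brown short-haired: 368 × 1/4 = 92
  brown long-haired: 368 × 1/4 = 92
χ² = Σ (O − E)² / E
  black short-haired: (85 − 92)² / 92 = 0.5326
  black long-haired: (97 − 92)² / 92 = 0.2717
  brown short-haired: (92 − 92)² / 92 = 0.0000
  brown long-haired: (94 − 92)² / 92 = 0.0435
χ² = 0.5326 + 0.2717 + 0.0000 + 0.0435 = 0.8478 ≈ 0.848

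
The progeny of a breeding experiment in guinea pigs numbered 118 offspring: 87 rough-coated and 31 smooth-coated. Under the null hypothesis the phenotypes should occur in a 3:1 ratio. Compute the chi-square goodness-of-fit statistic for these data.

The 3:1 ratio has 4 parts, so with N = 118 the expected counts are:
  rough-coated: 118 × 3/4 = 88.5
  smooth-coated: 118 × 1/4 = 29.5
χ² = Σ (O − E)² / E
  rough-coated: (87 − 88.5)² / 88.5 = 0.0254
  smooth-coated: (31 − 29.5)² / 29.5 = 0.0763
χ² = 0.0254 + 0.0763 = 0.1017 ≈ 0.102

0.102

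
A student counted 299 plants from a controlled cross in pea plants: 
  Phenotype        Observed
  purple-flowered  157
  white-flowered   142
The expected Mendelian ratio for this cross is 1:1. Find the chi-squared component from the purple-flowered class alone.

0.376

The 1:1 ratio has 2 parts, so with N = 299 the expected counts are:
  purple-flowered: 299 × 1/2 = 149.5
  white-flowered: 299 × 1/2 = 149.5
Contribution of purple-flowered: (157 − 149.5)² / 149.5 = 0.3763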